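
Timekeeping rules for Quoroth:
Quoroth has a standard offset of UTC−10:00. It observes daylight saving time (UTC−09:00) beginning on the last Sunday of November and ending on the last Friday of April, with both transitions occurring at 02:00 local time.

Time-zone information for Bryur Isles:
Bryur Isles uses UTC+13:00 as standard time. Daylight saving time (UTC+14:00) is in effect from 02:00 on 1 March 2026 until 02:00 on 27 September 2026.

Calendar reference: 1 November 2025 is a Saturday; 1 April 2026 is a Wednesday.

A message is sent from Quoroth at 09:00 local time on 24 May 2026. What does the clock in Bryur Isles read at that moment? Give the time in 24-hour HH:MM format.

1 November 2025 is a Saturday, so Sundays fall on 2, 9, 16, 23, 30; the last is November 30.
1 April 2026 is a Wednesday, so Fridays fall on 3, 10, 17, 24; the last is April 24.
Daylight saving runs 30 November 2025 – 24 April 2026; 24 May 2026 is outside that window, so Quoroth is on standard time at UTC−10:00.
09:00 Quoroth + 10h = 19:00 UTC.
At the standard offset (UTC+13:00), 19:00 UTC + 13h = 08:00 Bryur Isles standard time (rolling into the next day, 25 May 2026).
Daylight saving runs 1 March – 27 September; the standard-time date in Bryur Isles, 25 May 2026, is inside that window, so Bryur Isles is at UTC+14:00.
19:00 UTC + 14h = 09:00 Bryur Isles (rolling into the next day, 25 May 2026).

09:00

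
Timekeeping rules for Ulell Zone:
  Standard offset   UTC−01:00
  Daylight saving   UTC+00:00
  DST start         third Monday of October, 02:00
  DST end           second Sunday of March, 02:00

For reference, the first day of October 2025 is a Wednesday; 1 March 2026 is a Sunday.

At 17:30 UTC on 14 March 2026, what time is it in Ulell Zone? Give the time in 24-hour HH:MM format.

1 October 2025 is a Wednesday, so the first Monday is October 6 and the third is October 20.
1 March 2026 is a Sunday, so the first Sunday is March 1 and the second is March 8.
At the standard offset (UTC−01:00), 17:30 UTC − 1h = 16:30 Ulell Zone standard time.
The standard-time date in Ulell Zone, 14 March 2026, does not fall between 20 October 2025 and 8 March 2026, so daylight saving is not in effect and Ulell Zone is at UTC−01:00.
17:30 UTC − 1h = 16:30 local.

16:30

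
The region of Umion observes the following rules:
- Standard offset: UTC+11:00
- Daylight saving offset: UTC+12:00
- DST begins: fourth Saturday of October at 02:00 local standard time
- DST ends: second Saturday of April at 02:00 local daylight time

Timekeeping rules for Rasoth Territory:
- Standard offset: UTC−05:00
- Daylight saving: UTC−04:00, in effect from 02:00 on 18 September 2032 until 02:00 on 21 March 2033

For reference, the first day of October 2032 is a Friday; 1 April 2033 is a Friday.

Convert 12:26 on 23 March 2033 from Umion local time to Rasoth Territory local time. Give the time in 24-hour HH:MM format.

19:26

1 October 2032 is a Friday, so the first Saturday is October 2 and the fourth is October 23.
1 April 2033 is a Friday, so the first Saturday is April 2 and the second is April 9.
23 March 2033 falls between 23 October 2032 and 9 April 2033, so daylight saving is in effect and Umion is at UTC+12:00.
12:26 Umion − 12h = 00:26 UTC.
At the standard offset (UTC−05:00), 00:26 UTC − 5h = 19:26 Rasoth Territory standard time (rolling into the previous day, 22 March 2033).
Daylight saving runs 18 September 2032 – 21 March 2033; the standard-time date in Rasoth Territory, 22 March 2033, is outside that window, so Rasoth Territory is on standard time at UTC−05:00.
00:26 UTC − 5h = 19:26 Rasoth Territory (rolling into the previous day, 22 March 2033).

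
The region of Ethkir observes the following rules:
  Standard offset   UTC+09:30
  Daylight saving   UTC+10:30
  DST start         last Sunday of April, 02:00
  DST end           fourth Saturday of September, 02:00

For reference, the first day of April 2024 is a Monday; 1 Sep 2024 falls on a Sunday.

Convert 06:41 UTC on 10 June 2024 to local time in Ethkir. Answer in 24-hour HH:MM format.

17:11

1 April 2024 is a Monday, so Sundays fall on 7, 14, 21, 28; the last is April 28.
1 September 2024 is a Sunday, so the first Saturday is September 7 and the fourth is September 28.
At the standard offset (UTC+09:30), 06:41 UTC + 9h30m = 16:11 Ethkir standard time.
The standard-time date in Ethkir, 10 June 2024, lies within the daylight-saving period (28 April – 28 September), so Ethkir is on daylight time, UTC+10:30.
06:41 UTC + 10h30m = 17:11 local.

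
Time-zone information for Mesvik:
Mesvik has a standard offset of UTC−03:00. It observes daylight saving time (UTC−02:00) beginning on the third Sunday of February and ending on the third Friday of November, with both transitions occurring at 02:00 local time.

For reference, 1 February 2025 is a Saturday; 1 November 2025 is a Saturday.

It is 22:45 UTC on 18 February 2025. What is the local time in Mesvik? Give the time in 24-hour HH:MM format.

20:45

1 February 2025 is a Saturday, so the first Sunday is February 2 and the third is February 16.
1 November 2025 is a Saturday, so the first Friday is November 7 and the third is November 21.
At the standard offset (UTC−03:00), 22:45 UTC − 3h = 19:45 Mesvik standard time.
Daylight saving runs 16 February – 21 November; the standard-time date in Mesvik, 18 February 2025, is inside that window, so Mesvik is at UTC−02:00.
22:45 UTC − 2h = 20:45 local.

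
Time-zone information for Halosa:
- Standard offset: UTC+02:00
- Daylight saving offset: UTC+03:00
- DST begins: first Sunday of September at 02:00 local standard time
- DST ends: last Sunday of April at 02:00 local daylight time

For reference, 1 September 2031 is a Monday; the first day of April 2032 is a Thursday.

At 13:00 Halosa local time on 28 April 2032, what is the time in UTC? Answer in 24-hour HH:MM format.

11:00

1 September 2031 is a Monday, so the first Sunday is September 7.
1 April 2032 is a Thursday, so Sundays fall on 4, 11, 18, 25; the last is April 25.
Daylight saving runs 7 September 2031 – 25 April 2032; 28 April 2032 is outside that window, so Halosa is on standard time at UTC+02:00.
13:00 local − 2h = 11:00 UTC.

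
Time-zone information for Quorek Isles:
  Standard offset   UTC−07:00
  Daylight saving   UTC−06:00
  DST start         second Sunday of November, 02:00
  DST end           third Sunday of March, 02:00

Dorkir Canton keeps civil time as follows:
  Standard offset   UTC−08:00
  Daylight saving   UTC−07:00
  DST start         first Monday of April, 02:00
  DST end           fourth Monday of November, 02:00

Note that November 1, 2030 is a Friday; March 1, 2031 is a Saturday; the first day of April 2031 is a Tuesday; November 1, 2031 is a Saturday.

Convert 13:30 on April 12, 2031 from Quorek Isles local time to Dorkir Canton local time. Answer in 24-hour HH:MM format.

13:30

1 November 2030 is a Friday, so the first Sunday is November 3 and the second is November 10.
1 March 2031 is a Saturday, so the first Sunday is March 2 and the third is March 16.
Daylight saving runs 10 November 2030 – 16 March 2031; April 12, 2031 is outside that window, so Quorek Isles is on standard time at UTC−07:00.
13:30 Quorek Isles + 7h = 20:30 UTC.
1 April 2031 is a Tuesday, so the first Monday is April 7.
1 November 2031 is a Saturday, so the first Monday is November 3 and the fourth is November 24.
At the standard offset (UTC−08:00), 20:30 UTC − 8h = 12:30 Dorkir Canton standard time.
Daylight saving runs 7 April – 24 November; the standard-time date in Dorkir Canton, April 12, 2031, is inside that window, so Dorkir Canton is at UTC−07:00.
20:30 UTC − 7h = 13:30 Dorkir Canton.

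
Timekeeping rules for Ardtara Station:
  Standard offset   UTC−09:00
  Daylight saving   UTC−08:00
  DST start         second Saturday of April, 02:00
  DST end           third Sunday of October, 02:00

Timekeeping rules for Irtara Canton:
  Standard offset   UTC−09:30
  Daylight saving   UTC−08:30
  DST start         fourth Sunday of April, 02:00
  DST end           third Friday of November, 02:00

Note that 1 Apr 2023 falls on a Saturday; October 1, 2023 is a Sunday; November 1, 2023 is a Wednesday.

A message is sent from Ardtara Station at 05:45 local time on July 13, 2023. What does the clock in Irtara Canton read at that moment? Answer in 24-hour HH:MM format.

05:15

1 April 2023 is a Saturday, so the first Saturday is April 1 and the second is April 8.
1 October 2023 is a Sunday, so the first Sunday is October 1 and the third is October 15.
July 13, 2023 falls between 8 April and 15 October, so daylight saving is in effect and Ardtara Station is at UTC−08:00.
05:45 Ardtara Station + 8h = 13:45 UTC.
1 April 2023 is a Saturday, so the first Sunday is April 2 and the fourth is April 23.
1 November 2023 is a Wednesday, so the first Friday is November 3 and the third is November 17.
At the standard offset (UTC−09:30), 13:45 UTC − 9h30m = 04:15 Irtara Canton standard time.
The standard-time date in Irtara Canton, July 13, 2023, lies within the daylight-saving period (23 April – 17 November), so Irtara Canton is on daylight time, UTC−08:30.
13:45 UTC − 8h30m = 05:15 Irtara Canton.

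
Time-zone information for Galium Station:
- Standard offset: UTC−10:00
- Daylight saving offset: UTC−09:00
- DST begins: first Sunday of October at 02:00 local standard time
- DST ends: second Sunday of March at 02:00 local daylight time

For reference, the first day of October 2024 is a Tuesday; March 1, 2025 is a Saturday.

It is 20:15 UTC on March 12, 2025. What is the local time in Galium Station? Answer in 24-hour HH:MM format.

1 October 2024 is a Tuesday, so the first Sunday is October 6.
1 March 2025 is a Saturday, so the first Sunday is March 2 and the second is March 9.
At the standard offset (UTC−10:00), 20:15 UTC − 10h = 10:15 Galium Station standard time.
The standard-time date in Galium Station, March 12, 2025, does not fall between 6 October 2024 and 9 March 2025, so daylight saving is not in effect and Galium Station is at UTC−10:00.
20:15 UTC − 10h = 10:15 local.

10:15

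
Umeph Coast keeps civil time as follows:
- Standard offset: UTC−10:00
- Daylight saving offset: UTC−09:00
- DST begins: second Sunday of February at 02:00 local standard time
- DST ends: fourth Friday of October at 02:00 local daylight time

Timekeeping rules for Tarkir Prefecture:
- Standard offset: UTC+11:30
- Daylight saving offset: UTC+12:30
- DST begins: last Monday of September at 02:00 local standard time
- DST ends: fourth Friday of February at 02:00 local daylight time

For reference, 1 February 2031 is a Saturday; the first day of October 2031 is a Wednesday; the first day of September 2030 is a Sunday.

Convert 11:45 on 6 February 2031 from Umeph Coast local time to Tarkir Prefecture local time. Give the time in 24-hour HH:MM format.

10:15

1 February 2031 is a Saturday, so the first Sunday is February 2 and the second is February 9.
1 October 2031 is a Wednesday, so the first Friday is October 3 and the fourth is October 24.
Daylight saving runs 9 February – 24 October; 6 February 2031 is outside that window, so Umeph Coast is on standard time at UTC−10:00.
11:45 Umeph Coast + 10h = 21:45 UTC.
1 September 2030 is a Sunday, so Mondays fall on 2, 9, 16, 23, 30; the last is September 30.
1 February 2031 is a Saturday, so the first Friday is February 7 and the fourth is February 28.
At the standard offset (UTC+11:30), 21:45 UTC + 11h30m = 09:15 Tarkir Prefecture standard time (rolling into the next day, 7 February 2031).
The standard-time date in Tarkir Prefecture, 7 February 2031, falls between 30 September 2030 and 28 February 2031, so daylight saving is in effect and Tarkir Prefecture is at UTC+12:30.
21:45 UTC + 12h30m = 10:15 Tarkir Prefecture (rolling into the next day, 7 February 2031).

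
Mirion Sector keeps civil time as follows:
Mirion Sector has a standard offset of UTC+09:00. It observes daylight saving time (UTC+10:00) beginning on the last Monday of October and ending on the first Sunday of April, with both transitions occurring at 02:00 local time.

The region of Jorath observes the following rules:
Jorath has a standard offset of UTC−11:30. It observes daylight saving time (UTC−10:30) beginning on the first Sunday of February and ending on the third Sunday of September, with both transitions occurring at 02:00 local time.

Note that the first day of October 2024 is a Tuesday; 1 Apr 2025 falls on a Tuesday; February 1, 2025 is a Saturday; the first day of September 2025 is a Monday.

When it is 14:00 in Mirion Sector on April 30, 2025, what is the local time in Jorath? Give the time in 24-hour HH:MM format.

18:30

1 October 2024 is a Tuesday, so Mondays fall on 7, 14, 21, 28; the last is October 28.
1 April 2025 is a Tuesday, so the first Sunday is April 6.
April 30, 2025 is outside the daylight-saving period (28 October 2024 – 6 April 2025), so Mirion Sector is on standard time, UTC+09:00.
14:00 Mirion Sector − 9h = 05:00 UTC.
1 February 2025 is a Saturday, so the first Sunday is February 2.
1 September 2025 is a Monday, so the first Sunday is September 7 and the third is September 21.
At the standard offset (UTC−11:30), 05:00 UTC − 11h30m = 17:30 Jorath standard time (rolling into the previous day, 29 April 2025).
The standard-time date in Jorath, April 29, 2025, lies within the daylight-saving period (2 February – 21 September), so Jorath is on daylight time, UTC−10:30.
05:00 UTC − 10h30m = 18:30 Jorath (rolling into the previous day, 29 April 2025).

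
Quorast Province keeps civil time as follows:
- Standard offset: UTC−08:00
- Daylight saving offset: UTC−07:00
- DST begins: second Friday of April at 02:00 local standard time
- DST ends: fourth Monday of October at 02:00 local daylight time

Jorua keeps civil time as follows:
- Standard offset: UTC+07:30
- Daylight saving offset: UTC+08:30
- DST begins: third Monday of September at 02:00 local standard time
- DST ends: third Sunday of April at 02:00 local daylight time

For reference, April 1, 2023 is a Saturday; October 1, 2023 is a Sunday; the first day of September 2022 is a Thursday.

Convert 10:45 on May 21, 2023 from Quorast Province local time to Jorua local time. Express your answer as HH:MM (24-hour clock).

01:15

1 April 2023 is a Saturday, so the first Friday is April 7 and the second is April 14.
1 October 2023 is a Sunday, so the first Monday is October 2 and the fourth is October 23.
May 21, 2023 lies within the daylight-saving period (14 April – 23 October), so Quorast Province is on daylight time, UTC−07:00.
10:45 Quorast Province + 7h = 17:45 UTC.
1 September 2022 is a Thursday, so the first Monday is September 5 and the third is September 19.
1 April 2023 is a Saturday, so the first Sunday is April 2 and the third is April 16.
At the standard offset (UTC+07:30), 17:45 UTC + 7h30m = 01:15 Jorua standard time (rolling into the next day, 22 May 2023).
The standard-time date in Jorua, May 22, 2023, is outside the daylight-saving period (19 September 2022 – 16 April 2023), so Jorua is on standard time, UTC+07:30.
17:45 UTC + 7h30m = 01:15 Jorua (rolling into the next day, 22 May 2023).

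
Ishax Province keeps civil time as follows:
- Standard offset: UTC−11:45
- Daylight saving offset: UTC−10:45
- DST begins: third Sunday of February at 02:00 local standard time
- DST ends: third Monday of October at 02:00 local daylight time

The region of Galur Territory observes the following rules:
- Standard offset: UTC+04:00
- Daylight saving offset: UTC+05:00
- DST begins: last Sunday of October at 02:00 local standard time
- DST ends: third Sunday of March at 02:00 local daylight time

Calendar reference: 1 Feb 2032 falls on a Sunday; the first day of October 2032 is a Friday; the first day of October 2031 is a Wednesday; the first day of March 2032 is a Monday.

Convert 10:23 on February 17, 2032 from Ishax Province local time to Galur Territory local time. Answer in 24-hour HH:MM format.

1 February 2032 is a Sunday, so the first Sunday is February 1 and the third is February 15.
1 October 2032 is a Friday, so the first Monday is October 4 and the third is October 18.
Daylight saving runs 15 February – 18 October; February 17, 2032 is inside that window, so Ishax Province is at UTC−10:45.
10:23 Ishax Province + 10h45m = 21:08 UTC.
1 October 2031 is a Wednesday, so Sundays fall on 5, 12, 19, 26; the last is October 26.
1 March 2032 is a Monday, so the first Sunday is March 7 and the third is March 21.
At the standard offset (UTC+04:00), 21:08 UTC + 4h = 01:08 Galur Territory standard time (rolling into the next day, 18 February 2032).
Daylight saving runs 26 October 2031 – 21 March 2032; the standard-time date in Galur Territory, February 18, 2032, is inside that window, so Galur Territory is at UTC+05:00.
21:08 UTC + 5h = 02:08 Galur Territory (rolling into the next day, 18 February 2032).

02:08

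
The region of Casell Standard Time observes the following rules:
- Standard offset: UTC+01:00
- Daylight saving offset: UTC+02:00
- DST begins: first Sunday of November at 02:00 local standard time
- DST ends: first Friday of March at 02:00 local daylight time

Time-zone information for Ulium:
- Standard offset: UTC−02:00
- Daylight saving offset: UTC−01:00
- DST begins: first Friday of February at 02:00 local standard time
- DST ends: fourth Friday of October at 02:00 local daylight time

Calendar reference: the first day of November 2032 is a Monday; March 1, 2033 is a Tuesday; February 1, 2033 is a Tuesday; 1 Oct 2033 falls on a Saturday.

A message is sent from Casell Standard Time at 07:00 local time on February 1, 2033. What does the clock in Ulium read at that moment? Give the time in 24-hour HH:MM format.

03:00

1 November 2032 is a Monday, so the first Sunday is November 7.
1 March 2033 is a Tuesday, so the first Friday is March 4.
Daylight saving runs 7 November 2032 – 4 March 2033; February 1, 2033 is inside that window, so Casell Standard Time is at UTC+02:00.
07:00 Casell Standard Time − 2h = 05:00 UTC.
1 February 2033 is a Tuesday, so the first Friday is February 4.
1 October 2033 is a Saturday, so the first Friday is October 7 and the fourth is October 28.
At the standard offset (UTC−02:00), 05:00 UTC − 2h = 03:00 Ulium standard time.
Daylight saving runs 4 February – 28 October; the standard-time date in Ulium, February 1, 2033, is outside that window, so Ulium is on standard time at UTC−02:00.
05:00 UTC − 2h = 03:00 Ulium.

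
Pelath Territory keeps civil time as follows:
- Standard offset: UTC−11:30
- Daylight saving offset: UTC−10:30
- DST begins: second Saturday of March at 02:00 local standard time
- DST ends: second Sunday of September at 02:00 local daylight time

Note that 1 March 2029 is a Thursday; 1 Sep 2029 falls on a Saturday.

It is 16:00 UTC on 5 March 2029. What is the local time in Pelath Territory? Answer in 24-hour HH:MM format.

04:30

1 March 2029 is a Thursday, so the first Saturday is March 3 and the second is March 10.
1 September 2029 is a Saturday, so the first Sunday is September 2 and the second is September 9.
At the standard offset (UTC−11:30), 16:00 UTC − 11h30m = 04:30 Pelath Territory standard time.
The standard-time date in Pelath Territory, 5 March 2029, is outside the daylight-saving period (10 March – 9 September), so Pelath Territory is on standard time, UTC−11:30.
16:00 UTC − 11h30m = 04:30 local.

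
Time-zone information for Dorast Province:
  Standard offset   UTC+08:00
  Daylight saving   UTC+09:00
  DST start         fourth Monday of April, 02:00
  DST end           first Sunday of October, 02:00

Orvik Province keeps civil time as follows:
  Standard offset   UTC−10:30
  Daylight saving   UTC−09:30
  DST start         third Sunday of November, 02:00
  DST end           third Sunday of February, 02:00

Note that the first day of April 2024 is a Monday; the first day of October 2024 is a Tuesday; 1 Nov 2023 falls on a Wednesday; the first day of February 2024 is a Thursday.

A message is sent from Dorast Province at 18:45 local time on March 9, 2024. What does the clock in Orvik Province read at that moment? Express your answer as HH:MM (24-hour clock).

1 April 2024 is a Monday, so the first Monday is April 1 and the fourth is April 22.
1 October 2024 is a Tuesday, so the first Sunday is October 6.
Daylight saving runs 22 April – 6 October; March 9, 2024 is outside that window, so Dorast Province is on standard time at UTC+08:00.
18:45 Dorast Province − 8h = 10:45 UTC.
1 November 2023 is a Wednesday, so the first Sunday is November 5 and the third is November 19.
1 February 2024 is a Thursday, so the first Sunday is February 4 and the third is February 18.
At the standard offset (UTC−10:30), 10:45 UTC − 10h30m = 00:15 Orvik Province standard time.
The standard-time date in Orvik Province, March 9, 2024, is outside the daylight-saving period (19 November 2023 – 18 February 2024), so Orvik Province is on standard time, UTC−10:30.
10:45 UTC − 10h30m = 00:15 Orvik Province.

00:15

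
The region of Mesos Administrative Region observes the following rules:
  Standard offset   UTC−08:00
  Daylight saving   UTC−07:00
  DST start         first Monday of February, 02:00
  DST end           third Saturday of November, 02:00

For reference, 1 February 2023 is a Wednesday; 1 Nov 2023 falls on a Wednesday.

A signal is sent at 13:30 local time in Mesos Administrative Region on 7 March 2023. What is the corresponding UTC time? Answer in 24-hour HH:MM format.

1 February 2023 is a Wednesday, so the first Monday is February 6.
1 November 2023 is a Wednesday, so the first Saturday is November 4 and the third is November 18.
Daylight saving runs 6 February – 18 November; 7 March 2023 is inside that window, so Mesos Administrative Region is at UTC−07:00.
13:30 local + 7h = 20:30 UTC.

20:30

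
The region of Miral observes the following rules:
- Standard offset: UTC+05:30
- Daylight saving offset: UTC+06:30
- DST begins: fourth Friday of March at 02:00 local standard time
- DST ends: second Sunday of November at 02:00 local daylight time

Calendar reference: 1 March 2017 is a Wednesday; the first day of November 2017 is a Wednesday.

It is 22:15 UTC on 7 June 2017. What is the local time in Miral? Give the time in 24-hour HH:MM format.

04:45

1 March 2017 is a Wednesday, so the first Friday is March 3 and the fourth is March 24.
1 November 2017 is a Wednesday, so the first Sunday is November 5 and the second is November 12.
At the standard offset (UTC+05:30), 22:15 UTC + 5h30m = 03:45 Miral standard time (rolling into the next day, 8 June 2017).
The standard-time date in Miral, 8 June 2017, falls between 24 March and 12 November, so daylight saving is in effect and Miral is at UTC+06:30.
22:15 UTC + 6h30m = 04:45 local (rolling into the next day, 8 June 2017).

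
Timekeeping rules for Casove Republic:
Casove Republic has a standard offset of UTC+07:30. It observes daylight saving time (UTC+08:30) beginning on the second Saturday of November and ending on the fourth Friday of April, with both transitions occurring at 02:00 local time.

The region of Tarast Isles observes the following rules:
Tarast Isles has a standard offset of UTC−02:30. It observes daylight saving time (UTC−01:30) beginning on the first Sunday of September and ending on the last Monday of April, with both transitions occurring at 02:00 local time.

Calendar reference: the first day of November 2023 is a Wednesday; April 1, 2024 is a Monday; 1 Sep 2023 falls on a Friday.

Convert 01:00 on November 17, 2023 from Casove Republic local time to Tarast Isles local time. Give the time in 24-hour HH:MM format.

1 November 2023 is a Wednesday, so the first Saturday is November 4 and the second is November 11.
1 April 2024 is a Monday, so the first Friday is April 5 and the fourth is April 26.
Daylight saving runs 11 November 2023 – 26 April 2024; November 17, 2023 is inside that window, so Casove Republic is at UTC+08:30.
01:00 Casove Republic − 8h30m = 16:30 UTC (rolling into the previous day, 16 November 2023).
1 September 2023 is a Friday, so the first Sunday is September 3.
1 April 2024 is a Monday, so Mondays fall on 1, 8, 15, 22, 29; the last is April 29.
At the standard offset (UTC−02:30), 16:30 UTC − 2h30m = 14:00 Tarast Isles standard time.
Daylight saving runs 3 September 2023 – 29 April 2024; the standard-time date in Tarast Isles, November 16, 2023, is inside that window, so Tarast Isles is at UTC−01:30.
16:30 UTC − 1h30m = 15:00 Tarast Isles.

15:00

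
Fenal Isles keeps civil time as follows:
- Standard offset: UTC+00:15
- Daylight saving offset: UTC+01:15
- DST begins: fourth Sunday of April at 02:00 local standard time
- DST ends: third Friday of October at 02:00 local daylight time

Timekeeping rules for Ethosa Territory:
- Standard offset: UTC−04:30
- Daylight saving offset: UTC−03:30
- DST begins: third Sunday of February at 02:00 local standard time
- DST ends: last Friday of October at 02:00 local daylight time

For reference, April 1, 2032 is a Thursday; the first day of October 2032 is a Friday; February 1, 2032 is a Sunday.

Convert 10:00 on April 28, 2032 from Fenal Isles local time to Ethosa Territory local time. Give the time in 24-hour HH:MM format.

1 April 2032 is a Thursday, so the first Sunday is April 4 and the fourth is April 25.
1 October 2032 is a Friday, so the first Friday is October 1 and the third is October 15.
Daylight saving runs 25 April – 15 October; April 28, 2032 is inside that window, so Fenal Isles is at UTC+01:15.
10:00 Fenal Isles − 1h15m = 08:45 UTC.
1 February 2032 is a Sunday, so the first Sunday is February 1 and the third is February 15.
1 October 2032 is a Friday, so Fridays fall on 1, 8, 15, 22, 29; the last is October 29.
At the standard offset (UTC−04:30), 08:45 UTC − 4h30m = 04:15 Ethosa Territory standard time.
The standard-time date in Ethosa Territory, April 28, 2032, falls between 15 February and 29 October, so daylight saving is in effect and Ethosa Territory is at UTC−03:30.
08:45 UTC − 3h30m = 05:15 Ethosa Territory.

05:15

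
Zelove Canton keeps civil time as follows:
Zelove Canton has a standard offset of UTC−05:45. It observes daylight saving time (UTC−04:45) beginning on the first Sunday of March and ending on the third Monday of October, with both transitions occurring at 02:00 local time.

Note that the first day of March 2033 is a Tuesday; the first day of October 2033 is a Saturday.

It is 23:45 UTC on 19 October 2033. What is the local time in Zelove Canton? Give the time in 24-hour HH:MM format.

1 March 2033 is a Tuesday, so the first Sunday is March 6.
1 October 2033 is a Saturday, so the first Monday is October 3 and the third is October 17.
At the standard offset (UTC−05:45), 23:45 UTC − 5h45m = 18:00 Zelove Canton standard time.
The standard-time date in Zelove Canton, 19 October 2033, is outside the daylight-saving period (6 March – 17 October), so Zelove Canton is on standard time, UTC−05:45.
23:45 UTC − 5h45m = 18:00 local.

18:00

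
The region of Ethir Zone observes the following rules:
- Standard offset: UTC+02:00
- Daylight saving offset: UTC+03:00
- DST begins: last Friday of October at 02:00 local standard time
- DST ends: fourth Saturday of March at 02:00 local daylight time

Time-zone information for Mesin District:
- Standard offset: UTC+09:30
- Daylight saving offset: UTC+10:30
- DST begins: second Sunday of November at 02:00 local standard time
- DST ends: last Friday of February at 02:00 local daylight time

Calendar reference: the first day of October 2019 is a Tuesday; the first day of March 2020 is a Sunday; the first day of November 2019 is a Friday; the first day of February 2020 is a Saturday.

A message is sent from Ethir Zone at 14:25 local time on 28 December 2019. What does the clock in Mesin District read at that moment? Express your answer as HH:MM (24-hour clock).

1 October 2019 is a Tuesday, so Fridays fall on 4, 11, 18, 25; the last is October 25.
1 March 2020 is a Sunday, so the first Saturday is March 7 and the fourth is March 28.
28 December 2019 lies within the daylight-saving period (25 October 2019 – 28 March 2020), so Ethir Zone is on daylight time, UTC+03:00.
14:25 Ethir Zone − 3h = 11:25 UTC.
1 November 2019 is a Friday, so the first Sunday is November 3 and the second is November 10.
1 February 2020 is a Saturday, so Fridays fall on 7, 14, 21, 28; the last is February 28.
At the standard offset (UTC+09:30), 11:25 UTC + 9h30m = 20:55 Mesin District standard time.
The standard-time date in Mesin District, 28 December 2019, falls between 10 November 2019 and 28 February 2020, so daylight saving is in effect and Mesin District is at UTC+10:30.
11:25 UTC + 10h30m = 21:55 Mesin District.

21:55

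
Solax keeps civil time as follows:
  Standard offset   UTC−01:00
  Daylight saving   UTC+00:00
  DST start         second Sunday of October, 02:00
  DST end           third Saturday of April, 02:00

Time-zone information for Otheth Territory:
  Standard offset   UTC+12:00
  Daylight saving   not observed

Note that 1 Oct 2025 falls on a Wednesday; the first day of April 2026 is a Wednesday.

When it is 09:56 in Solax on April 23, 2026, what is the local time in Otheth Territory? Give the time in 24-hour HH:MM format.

22:56

1 October 2025 is a Wednesday, so the first Sunday is October 5 and the second is October 12.
1 April 2026 is a Wednesday, so the first Saturday is April 4 and the third is April 18.
Daylight saving runs 12 October 2025 – 18 April 2026; April 23, 2026 is outside that window, so Solax is on standard time at UTC−01:00.
09:56 Solax + 1h = 10:56 UTC.
Otheth Territory stays on UTC+12:00 all year.
10:56 UTC + 12h = 22:56 Otheth Territory.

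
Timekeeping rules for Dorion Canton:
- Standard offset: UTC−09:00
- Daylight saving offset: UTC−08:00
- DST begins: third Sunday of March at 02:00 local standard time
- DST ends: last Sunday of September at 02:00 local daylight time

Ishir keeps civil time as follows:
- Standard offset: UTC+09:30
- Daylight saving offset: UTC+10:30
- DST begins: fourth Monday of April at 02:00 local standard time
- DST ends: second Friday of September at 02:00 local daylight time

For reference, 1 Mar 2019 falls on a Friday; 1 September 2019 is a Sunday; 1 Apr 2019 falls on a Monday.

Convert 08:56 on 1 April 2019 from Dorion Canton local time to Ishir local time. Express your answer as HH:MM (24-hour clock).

02:26

1 March 2019 is a Friday, so the first Sunday is March 3 and the third is March 17.
1 September 2019 is a Sunday, so Sundays fall on 1, 8, 15, 22, 29; the last is September 29.
1 April 2019 falls between 17 March and 29 September, so daylight saving is in effect and Dorion Canton is at UTC−08:00.
08:56 Dorion Canton + 8h = 16:56 UTC.
1 April 2019 is a Monday, so the first Monday is April 1 and the fourth is April 22.
1 September 2019 is a Sunday, so the first Friday is September 6 and the second is September 13.
At the standard offset (UTC+09:30), 16:56 UTC + 9h30m = 02:26 Ishir standard time (rolling into the next day, 2 April 2019).
Daylight saving runs 22 April – 13 September; the standard-time date in Ishir, 2 April 2019, is outside that window, so Ishir is on standard time at UTC+09:30.
16:56 UTC + 9h30m = 02:26 Ishir (rolling into the next day, 2 April 2019).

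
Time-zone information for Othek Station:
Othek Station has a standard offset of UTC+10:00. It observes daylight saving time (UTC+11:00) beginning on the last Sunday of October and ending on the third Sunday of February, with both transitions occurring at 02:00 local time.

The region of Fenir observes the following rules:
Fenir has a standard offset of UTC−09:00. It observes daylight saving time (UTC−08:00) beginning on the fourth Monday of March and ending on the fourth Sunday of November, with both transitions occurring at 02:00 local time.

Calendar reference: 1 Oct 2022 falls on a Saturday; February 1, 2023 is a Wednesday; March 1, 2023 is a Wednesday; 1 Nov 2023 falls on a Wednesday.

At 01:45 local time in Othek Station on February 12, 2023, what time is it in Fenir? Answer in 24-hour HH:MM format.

1 October 2022 is a Saturday, so Sundays fall on 2, 9, 16, 23, 30; the last is October 30.
1 February 2023 is a Wednesday, so the first Sunday is February 5 and the third is February 19.
February 12, 2023 falls between 30 October 2022 and 19 February 2023, so daylight saving is in effect and Othek Station is at UTC+11:00.
01:45 Othek Station − 11h = 14:45 UTC (rolling into the previous day, 11 February 2023).
1 March 2023 is a Wednesday, so the first Monday is March 6 and the fourth is March 27.
1 November 2023 is a Wednesday, so the first Sunday is November 5 and the fourth is November 26.
At the standard offset (UTC−09:00), 14:45 UTC − 9h = 05:45 Fenir standard time.
The standard-time date in Fenir, February 11, 2023, does not fall between 27 March and 26 November, so daylight saving is not in effect and Fenir is at UTC−09:00.
14:45 UTC − 9h = 05:45 Fenir.

05:45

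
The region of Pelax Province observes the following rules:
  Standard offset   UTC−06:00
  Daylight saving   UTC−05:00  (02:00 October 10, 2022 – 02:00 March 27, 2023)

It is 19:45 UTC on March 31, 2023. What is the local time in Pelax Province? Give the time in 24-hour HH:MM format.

At the standard offset (UTC−06:00), 19:45 UTC − 6h = 13:45 Pelax Province standard time.
The standard-time date in Pelax Province, March 31, 2023, is outside the daylight-saving period (10 October 2022 – 27 March 2023), so Pelax Province is on standard time, UTC−06:00.
19:45 UTC − 6h = 13:45 local.

13:45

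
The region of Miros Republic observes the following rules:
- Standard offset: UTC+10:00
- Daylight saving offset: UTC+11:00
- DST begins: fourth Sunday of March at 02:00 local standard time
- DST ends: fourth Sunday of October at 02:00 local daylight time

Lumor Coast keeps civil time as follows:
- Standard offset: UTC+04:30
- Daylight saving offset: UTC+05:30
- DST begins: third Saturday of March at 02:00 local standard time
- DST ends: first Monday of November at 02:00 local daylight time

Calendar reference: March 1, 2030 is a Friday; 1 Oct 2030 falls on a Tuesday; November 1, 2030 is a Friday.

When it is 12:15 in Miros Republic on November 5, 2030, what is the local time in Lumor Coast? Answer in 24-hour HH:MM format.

1 March 2030 is a Friday, so the first Sunday is March 3 and the fourth is March 24.
1 October 2030 is a Tuesday, so the first Sunday is October 6 and the fourth is October 27.
November 5, 2030 does not fall between 24 March and 27 October, so daylight saving is not in effect and Miros Republic is at UTC+10:00.
12:15 Miros Republic − 10h = 02:15 UTC.
1 March 2030 is a Friday, so the first Saturday is March 2 and the third is March 16.
1 November 2030 is a Friday, so the first Monday is November 4.
At the standard offset (UTC+04:30), 02:15 UTC + 4h30m = 06:45 Lumor Coast standard time.
Daylight saving runs 16 March – 4 November; the standard-time date in Lumor Coast, November 5, 2030, is outside that window, so Lumor Coast is on standard time at UTC+04:30.
02:15 UTC + 4h30m = 06:45 Lumor Coast.

06:45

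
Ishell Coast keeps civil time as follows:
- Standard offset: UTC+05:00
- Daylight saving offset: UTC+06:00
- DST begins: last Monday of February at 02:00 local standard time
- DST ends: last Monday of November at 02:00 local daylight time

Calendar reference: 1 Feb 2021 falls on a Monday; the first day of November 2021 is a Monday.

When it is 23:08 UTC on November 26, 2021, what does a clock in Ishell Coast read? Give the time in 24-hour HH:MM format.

05:08

1 February 2021 is a Monday, so Mondays fall on 1, 8, 15, 22; the last is February 22.
1 November 2021 is a Monday, so Mondays fall on 1, 8, 15, 22, 29; the last is November 29.
At the standard offset (UTC+05:00), 23:08 UTC + 5h = 04:08 Ishell Coast standard time (rolling into the next day, 27 November 2021).
Daylight saving runs 22 February – 29 November; the standard-time date in Ishell Coast, November 27, 2021, is inside that window, so Ishell Coast is at UTC+06:00.
23:08 UTC + 6h = 05:08 local (rolling into the next day, 27 November 2021).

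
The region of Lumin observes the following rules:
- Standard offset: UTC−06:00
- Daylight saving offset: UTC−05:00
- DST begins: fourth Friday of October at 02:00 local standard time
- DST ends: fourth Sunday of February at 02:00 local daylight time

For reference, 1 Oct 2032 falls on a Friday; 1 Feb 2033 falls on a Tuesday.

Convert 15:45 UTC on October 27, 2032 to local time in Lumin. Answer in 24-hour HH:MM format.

1 October 2032 is a Friday, so the first Friday is October 1 and the fourth is October 22.
1 February 2033 is a Tuesday, so the first Sunday is February 6 and the fourth is February 27.
At the standard offset (UTC−06:00), 15:45 UTC − 6h = 09:45 Lumin standard time.
The standard-time date in Lumin, October 27, 2032, lies within the daylight-saving period (22 October 2032 – 27 February 2033), so Lumin is on daylight time, UTC−05:00.
15:45 UTC − 5h = 10:45 local.

10:45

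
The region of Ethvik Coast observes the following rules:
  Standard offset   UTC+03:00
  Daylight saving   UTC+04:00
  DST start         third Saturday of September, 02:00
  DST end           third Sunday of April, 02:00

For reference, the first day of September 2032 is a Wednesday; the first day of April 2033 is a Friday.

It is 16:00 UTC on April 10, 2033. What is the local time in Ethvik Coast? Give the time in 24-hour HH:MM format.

20:00

1 September 2032 is a Wednesday, so the first Saturday is September 4 and the third is September 18.
1 April 2033 is a Friday, so the first Sunday is April 3 and the third is April 17.
At the standard offset (UTC+03:00), 16:00 UTC + 3h = 19:00 Ethvik Coast standard time.
Daylight saving runs 18 September 2032 – 17 April 2033; the standard-time date in Ethvik Coast, April 10, 2033, is inside that window, so Ethvik Coast is at UTC+04:00.
16:00 UTC + 4h = 20:00 local.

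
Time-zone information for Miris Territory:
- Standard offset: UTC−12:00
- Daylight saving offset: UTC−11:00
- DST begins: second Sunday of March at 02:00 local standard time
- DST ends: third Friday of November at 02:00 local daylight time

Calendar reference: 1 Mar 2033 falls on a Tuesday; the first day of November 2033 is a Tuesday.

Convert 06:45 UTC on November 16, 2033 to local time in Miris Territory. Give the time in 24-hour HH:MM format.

19:45

1 March 2033 is a Tuesday, so the first Sunday is March 6 and the second is March 13.
1 November 2033 is a Tuesday, so the first Friday is November 4 and the third is November 18.
At the standard offset (UTC−12:00), 06:45 UTC − 12h = 18:45 Miris Territory standard time (rolling into the previous day, 15 November 2033).
The standard-time date in Miris Territory, November 15, 2033, lies within the daylight-saving period (13 March – 18 November), so Miris Territory is on daylight time, UTC−11:00.
06:45 UTC − 11h = 19:45 local (rolling into the previous day, 15 November 2033).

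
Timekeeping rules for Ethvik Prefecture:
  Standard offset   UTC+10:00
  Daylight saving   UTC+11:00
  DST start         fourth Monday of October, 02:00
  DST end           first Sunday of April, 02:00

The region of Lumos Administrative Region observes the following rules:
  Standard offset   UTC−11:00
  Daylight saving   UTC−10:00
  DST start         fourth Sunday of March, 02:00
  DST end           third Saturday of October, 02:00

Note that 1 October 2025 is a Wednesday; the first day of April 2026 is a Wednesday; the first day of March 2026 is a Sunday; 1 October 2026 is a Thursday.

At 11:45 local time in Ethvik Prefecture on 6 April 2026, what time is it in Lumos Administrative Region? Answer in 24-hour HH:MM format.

1 October 2025 is a Wednesday, so the first Monday is October 6 and the fourth is October 27.
1 April 2026 is a Wednesday, so the first Sunday is April 5.
Daylight saving runs 27 October 2025 – 5 April 2026; 6 April 2026 is outside that window, so Ethvik Prefecture is on standard time at UTC+10:00.
11:45 Ethvik Prefecture − 10h = 01:45 UTC.
1 March 2026 is a Sunday, so the first Sunday is March 1 and the fourth is March 22.
1 October 2026 is a Thursday, so the first Saturday is October 3 and the third is October 17.
At the standard offset (UTC−11:00), 01:45 UTC − 11h = 14:45 Lumos Administrative Region standard time (rolling into the previous day, 5 April 2026).
The standard-time date in Lumos Administrative Region, 5 April 2026, falls between 22 March and 17 October, so daylight saving is in effect and Lumos Administrative Region is at UTC−10:00.
01:45 UTC − 10h = 15:45 Lumos Administrative Region (rolling into the previous day, 5 April 2026).

15:45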